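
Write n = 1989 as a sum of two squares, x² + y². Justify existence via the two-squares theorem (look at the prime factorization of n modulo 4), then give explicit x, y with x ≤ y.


Step 1: Factor n = 1989 = 3^2 · 13 · 17.
Step 2: Check the mod-4 condition on each prime factor: 3 ≡ 3 (mod 4), exponent 2 (must be even); 13 ≡ 1 (mod 4), exponent 1; 17 ≡ 1 (mod 4), exponent 1.
All primes ≡ 3 (mod 4) appear to even exponent (or don't appear), so by the two-squares theorem n IS expressible as a sum of two squares.
Step 3: Build a representation. Group n = k² · m with k = 3 and m = 13 · 17 = 221 (a product of primes ≡ 1 (mod 4)); a representation of m scales to one of n via (k·x)² + (k·y)² = k²(x² + y²). Each prime p ≡ 1 (mod 4) is itself a sum of two squares; find a² by testing p − a² for a perfect square:
  13: 13 − 1² = 12, 13 − 2² = 9 = 3² ⇒ 13 = 2² + 3².
  17: 17 − 1² = 16 = 4² ⇒ 17 = 1² + 4².
  Combine using the Brahmagupta–Fibonacci identity (a² + b²)(c² + d²) = (ac − bd)² + (ad + bc)² = (ac + bd)² + (ad − bc)²:
  13 · 17 = 221: from (2² + 3²)(1² + 4²), take (2·1 − 3·4, 2·4 + 3·1) = (2 − 12, 8 + 3) = (-10, 11); dropping signs (only squares matter) gives (10, 11); check 10² + 11² = 100 + 121 = 221 ✓.
  Scale by k = 3: (3·10, 3·11) = (30, 33).
Step 4: Order so x ≤ y and verify: 30² + 33² = 900 + 1089 = 1989 = n. ✓

n = 1989 = 30² + 33² (one valid representation with x ≤ y).


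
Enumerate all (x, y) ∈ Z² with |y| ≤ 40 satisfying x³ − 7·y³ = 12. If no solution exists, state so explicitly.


The equation is x³ - 7y³ = 12. For fixed y, x³ = 7·y³ + 12, so a solution requires the RHS to be a perfect cube.
Strategy: iterate y from -40 to 40, compute RHS = 7·y³ + 12, and check whether it is a (positive or negative) perfect cube.
Check small values of y:
  y = 0: RHS = 12 is not a perfect cube.
  y = 1: RHS = 19 is not a perfect cube.
  y = -1: RHS = 5 is not a perfect cube.
  y = 2: RHS = 68 is not a perfect cube.
  y = -2: RHS = -44 is not a perfect cube.
  y = 3: RHS = 201 is not a perfect cube.
  y = -3: RHS = -177 is not a perfect cube.
Continuing the search up to |y| = 40 finds no solutions either.
No (x, y) in the scanned range satisfies the equation.

No integer solutions with |y| ≤ 40.


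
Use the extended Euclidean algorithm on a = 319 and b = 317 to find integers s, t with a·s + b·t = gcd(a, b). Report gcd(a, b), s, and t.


Euclidean algorithm on (319, 317) — divide until remainder is 0:
  319 = 1 · 317 + 2
  317 = 158 · 2 + 1
  2 = 2 · 1 + 0
gcd(319, 317) = 1.
Track Bezout coefficients alongside the remainders: start with r₀ = 319 = a·1 + b·0 (s = 1, t = 0) and r₁ = 317 = a·0 + b·1 (s = 0, t = 1); each new remainder r_{k+1} = r_{k-1} − q_k·r_k inherits s_{k+1} = s_{k-1} − q_k·s_k, t_{k+1} = t_{k-1} − q_k·t_k, so r_k = a·s_k + b·t_k at every step:
  q = 1: r = 2, s = 1 − 1·0 = 1, t = 0 − 1·1 = -1  (check: 319·1 + 317·(-1) = 2)
  q = 158: r = 1, s = 0 − 158·1 = -158, t = 1 − 158·(-1) = 159  (check: 319·(-158) + 317·159 = 1)
The row with r = 1 (the gcd) gives the Bezout coefficients s = -158, t = 159.
Result: 319 · (-158) + 317 · (159) = 1.

gcd(319, 317) = 1; s = -158, t = 159 (check: 319·(-158) + 317·159 = 1).


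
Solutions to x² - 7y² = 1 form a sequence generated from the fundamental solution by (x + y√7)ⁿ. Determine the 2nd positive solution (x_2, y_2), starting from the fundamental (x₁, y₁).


Step 1: Find the fundamental solution (x₁, y₁) of x² - 7y² = 1.
  Expand √7 as a continued fraction. a₀ = ⌊√7⌋ = 2; iterate m_{k+1} = d_k·a_k − m_k, d_{k+1} = (7 − m_{k+1}²)/d_k, a_{k+1} = ⌊(a₀ + m_{k+1})/d_{k+1}⌋ (starting m₀ = 0, d₀ = 1), with convergents p_k = a_k·p_{k-1} + p_{k-2}, q_k = a_k·q_{k-1} + q_{k-2} (p₋₁ = 1, q₋₁ = 0):
  k = 0: a₀ = 2; p₀/q₀ = 2/1; p₀² − 7·q₀² = 4 − 7 = -3.
  k = 1: m = 2, d = 3, a = ⌊(2 + 2)/3⌋ = 1; p/q = (1·2 + 1)/(1·1 + 0) = 3/1; p² − 7·q² = 9 − 7 = 2.
  k = 2: m = 1, d = 2, a = ⌊(2 + 1)/2⌋ = 1; p/q = (1·3 + 2)/(1·1 + 1) = 5/2; p² − 7·q² = 25 − 28 = -3.
  k = 3: m = 1, d = 3, a = ⌊(2 + 1)/3⌋ = 1; p/q = (1·5 + 3)/(1·2 + 1) = 8/3; p² − 7·q² = 64 − 63 = 1.
  The first convergent with p² − 7·q² = 1 gives the fundamental solution (x₁, y₁) = (8, 3).
Step 2: Apply the recurrence (x_{n+1}, y_{n+1}) = (x₁x_n + 7y₁y_n, x₁y_n + y₁x_n) repeatedly.
  From (x_1, y_1) = (8, 3): x_2 = 8·8 + 7·3·3 = 127; y_2 = 8·3 + 3·8 = 48.
Step 3: Verify x_2² - 7·y_2² = 16129 - 16128 = 1 (should be 1). ✓

(x_1, y_1) = (8, 3); (x_2, y_2) = (127, 48).


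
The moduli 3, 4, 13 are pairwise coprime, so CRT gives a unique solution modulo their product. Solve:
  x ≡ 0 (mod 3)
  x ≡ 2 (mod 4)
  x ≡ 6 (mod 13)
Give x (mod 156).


Moduli 3, 4, 13 are pairwise coprime; by CRT there is a unique solution modulo M = 3 · 4 · 13 = 156.
Solve pairwise, accumulating the modulus:
  Start with x ≡ 0 (mod 3).
  Combine with x ≡ 2 (mod 4): since gcd(3, 4) = 1, we get a unique residue mod 12.
    Write x = 0 + 3·t and substitute into x ≡ 2 (mod 4): 3·t ≡ 2 − 0 = 2 (mod 4).
    The inverse of 3 mod 4 is 3 (since 3·3 = 9 = 2·4 + 1), so t ≡ 3·2 = 6 ≡ 2 (mod 4).
    Then x = 0 + 3·2 = 6, valid modulo lcm(3, 4) = 12: x ≡ 6 (mod 12).
  Combine with x ≡ 6 (mod 13): since gcd(12, 13) = 1, we get a unique residue mod 156.
    Write x = 6 + 12·t and substitute into x ≡ 6 (mod 13): 12·t ≡ 6 − 6 = 0 (mod 13).
    The inverse of 12 mod 13 is 12 (since 12·12 = 144 = 11·13 + 1), so t ≡ 12·0 = 0 ≡ 0 (mod 13).
    Then x = 6 + 12·0 = 6, valid modulo lcm(12, 13) = 156: x ≡ 6 (mod 156).
Verify: 6 mod 3 = 0 ✓, 6 mod 4 = 2 ✓, 6 mod 13 = 6 ✓.

x ≡ 6 (mod 156).


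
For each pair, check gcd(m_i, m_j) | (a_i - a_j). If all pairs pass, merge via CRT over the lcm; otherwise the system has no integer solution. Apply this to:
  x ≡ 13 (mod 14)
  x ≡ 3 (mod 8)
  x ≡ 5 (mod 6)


Moduli 14, 8, 6 are not pairwise coprime, so CRT works modulo lcm(m_i) when all pairwise compatibility conditions hold.
Pairwise compatibility: gcd(m_i, m_j) must divide a_i - a_j for every pair.
Merge one congruence at a time:
  Start: x ≡ 13 (mod 14).
  Combine with x ≡ 3 (mod 8): gcd(14, 8) = 2; 3 - 13 = -10, which IS divisible by 2, so compatible.
    Write x = 13 + 14·t and substitute into x ≡ 3 (mod 8): 14·t ≡ 3 − 13 = -10 (mod 8).
    Divide the congruence (and modulus) by g = 2: 7·t ≡ -5 (mod 4).
    Reduce coefficients mod 4: 3·t ≡ 3 (mod 4).
    The inverse of 3 mod 4 is 3 (since 3·3 = 9 = 2·4 + 1), so t ≡ 3·3 = 9 ≡ 1 (mod 4).
    Then x = 13 + 14·1 = 27, valid modulo lcm(14, 8) = 56: x ≡ 27 (mod 56).
  Combine with x ≡ 5 (mod 6): gcd(56, 6) = 2; 5 - 27 = -22, which IS divisible by 2, so compatible.
    Write x = 27 + 56·t and substitute into x ≡ 5 (mod 6): 56·t ≡ 5 − 27 = -22 (mod 6).
    Divide the congruence (and modulus) by g = 2: 28·t ≡ -11 (mod 3).
    Reduce coefficients mod 3: 1·t ≡ 1 (mod 3).
    So t ≡ 1 (mod 3).
    Then x = 27 + 56·1 = 83, valid modulo lcm(56, 6) = 168: x ≡ 83 (mod 168).
Verify: 83 mod 14 = 13, 83 mod 8 = 3, 83 mod 6 = 5.

x ≡ 83 (mod 168).


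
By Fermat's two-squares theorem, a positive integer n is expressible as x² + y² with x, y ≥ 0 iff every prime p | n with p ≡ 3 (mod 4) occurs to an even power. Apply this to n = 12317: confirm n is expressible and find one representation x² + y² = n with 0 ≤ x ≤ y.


Step 1: Factor n = 12317 = 109 · 113.
Step 2: Check the mod-4 condition on each prime factor: 109 ≡ 1 (mod 4), exponent 1; 113 ≡ 1 (mod 4), exponent 1.
All primes ≡ 3 (mod 4) appear to even exponent (or don't appear), so by the two-squares theorem n IS expressible as a sum of two squares.
Step 3: Build a representation. Here n = 109 · 113 is a product of primes ≡ 1 (mod 4). Each prime p ≡ 1 (mod 4) is itself a sum of two squares; find a² by testing p − a² for a perfect square:
  109: 109 − 1² = 108, 109 − 2² = 105, 109 − 3² = 100 = 10² ⇒ 109 = 3² + 10².
  113: 113 − 1² = 112, 113 − 2² = 109, 113 − 3² = 104, 113 − 4² = 97, 113 − 5² = 88, 113 − 6² = 77, 113 − 7² = 64 = 8² ⇒ 113 = 7² + 8².
  Combine using the Brahmagupta–Fibonacci identity (a² + b²)(c² + d²) = (ac − bd)² + (ad + bc)² = (ac + bd)² + (ad − bc)²:
  109 · 113 = 12317: from (3² + 10²)(7² + 8²), take (3·7 − 10·8, 3·8 + 10·7) = (21 − 80, 24 + 70) = (-59, 94); dropping signs (only squares matter) gives (59, 94); check 59² + 94² = 3481 + 8836 = 12317 ✓.
Step 4: Order so x ≤ y and verify: 59² + 94² = 3481 + 8836 = 12317 = n. ✓

n = 12317 = 59² + 94² (one valid representation with x ≤ y).


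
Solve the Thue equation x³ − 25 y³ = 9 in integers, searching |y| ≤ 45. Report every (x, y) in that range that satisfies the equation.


The equation is x³ - 25y³ = 9. For fixed y, x³ = 25·y³ + 9, so a solution requires the RHS to be a perfect cube.
Strategy: iterate y from -45 to 45, compute RHS = 25·y³ + 9, and check whether it is a (positive or negative) perfect cube.
Check small values of y:
  y = 0: RHS = 9 is not a perfect cube.
  y = 1: RHS = 34 is not a perfect cube.
  y = -1: RHS = -16 is not a perfect cube.
  y = 2: RHS = 209 is not a perfect cube.
  y = -2: RHS = -191 is not a perfect cube.
  y = 3: RHS = 684 is not a perfect cube.
  y = -3: RHS = -666 is not a perfect cube.
Continuing the search up to |y| = 45 finds no solutions either.
No (x, y) in the scanned range satisfies the equation.

No integer solutions with |y| ≤ 45.


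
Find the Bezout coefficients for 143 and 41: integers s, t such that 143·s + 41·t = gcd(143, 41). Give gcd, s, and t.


Euclidean algorithm on (143, 41) — divide until remainder is 0:
  143 = 3 · 41 + 20
  41 = 2 · 20 + 1
  20 = 20 · 1 + 0
gcd(143, 41) = 1.
Track Bezout coefficients alongside the remainders: start with r₀ = 143 = a·1 + b·0 (s = 1, t = 0) and r₁ = 41 = a·0 + b·1 (s = 0, t = 1); each new remainder r_{k+1} = r_{k-1} − q_k·r_k inherits s_{k+1} = s_{k-1} − q_k·s_k, t_{k+1} = t_{k-1} − q_k·t_k, so r_k = a·s_k + b·t_k at every step:
  q = 3: r = 20, s = 1 − 3·0 = 1, t = 0 − 3·1 = -3  (check: 143·1 + 41·(-3) = 20)
  q = 2: r = 1, s = 0 − 2·1 = -2, t = 1 − 2·(-3) = 7  (check: 143·(-2) + 41·7 = 1)
The row with r = 1 (the gcd) gives the Bezout coefficients s = -2, t = 7.
Result: 143 · (-2) + 41 · (7) = 1.

gcd(143, 41) = 1; s = -2, t = 7 (check: 143·(-2) + 41·7 = 1).


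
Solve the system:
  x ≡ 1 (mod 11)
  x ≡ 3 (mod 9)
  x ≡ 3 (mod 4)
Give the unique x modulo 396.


Moduli 11, 9, 4 are pairwise coprime; by CRT there is a unique solution modulo M = 11 · 9 · 4 = 396.
Solve pairwise, accumulating the modulus:
  Start with x ≡ 1 (mod 11).
  Combine with x ≡ 3 (mod 9): since gcd(11, 9) = 1, we get a unique residue mod 99.
    Write x = 1 + 11·t and substitute into x ≡ 3 (mod 9): 11·t ≡ 3 − 1 = 2 (mod 9).
    Reduce coefficients mod 9: 2·t ≡ 2 (mod 9).
    The inverse of 2 mod 9 is 5 (since 2·5 = 10 = 1·9 + 1), so t ≡ 5·2 = 10 ≡ 1 (mod 9).
    Then x = 1 + 11·1 = 12, valid modulo lcm(11, 9) = 99: x ≡ 12 (mod 99).
  Combine with x ≡ 3 (mod 4): since gcd(99, 4) = 1, we get a unique residue mod 396.
    Write x = 12 + 99·t and substitute into x ≡ 3 (mod 4): 99·t ≡ 3 − 12 = -9 (mod 4).
    Reduce coefficients mod 4: 3·t ≡ 3 (mod 4).
    The inverse of 3 mod 4 is 3 (since 3·3 = 9 = 2·4 + 1), so t ≡ 3·3 = 9 ≡ 1 (mod 4).
    Then x = 12 + 99·1 = 111, valid modulo lcm(99, 4) = 396: x ≡ 111 (mod 396).
Verify: 111 mod 11 = 1 ✓, 111 mod 9 = 3 ✓, 111 mod 4 = 3 ✓.

x ≡ 111 (mod 396).


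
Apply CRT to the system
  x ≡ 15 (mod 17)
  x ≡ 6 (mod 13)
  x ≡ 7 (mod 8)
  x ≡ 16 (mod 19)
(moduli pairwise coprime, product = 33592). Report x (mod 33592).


Product of moduli M = 17 · 13 · 8 · 19 = 33592.
Merge one congruence at a time:
  Start: x ≡ 15 (mod 17).
  Combine with x ≡ 6 (mod 13); new modulus lcm = 221.
    Write x = 15 + 17·t and substitute into x ≡ 6 (mod 13): 17·t ≡ 6 − 15 = -9 (mod 13).
    Reduce coefficients mod 13: 4·t ≡ 4 (mod 13).
    The inverse of 4 mod 13 is 10 (since 4·10 = 40 = 3·13 + 1), so t ≡ 10·4 = 40 ≡ 1 (mod 13).
    Then x = 15 + 17·1 = 32, valid modulo lcm(17, 13) = 221: x ≡ 32 (mod 221).
  Combine with x ≡ 7 (mod 8); new modulus lcm = 1768.
    Write x = 32 + 221·t and substitute into x ≡ 7 (mod 8): 221·t ≡ 7 − 32 = -25 (mod 8).
    Reduce coefficients mod 8: 5·t ≡ 7 (mod 8).
    The inverse of 5 mod 8 is 5 (since 5·5 = 25 = 3·8 + 1), so t ≡ 5·7 = 35 ≡ 3 (mod 8).
    Then x = 32 + 221·3 = 695, valid modulo lcm(221, 8) = 1768: x ≡ 695 (mod 1768).
  Combine with x ≡ 16 (mod 19); new modulus lcm = 33592.
    Write x = 695 + 1768·t and substitute into x ≡ 16 (mod 19): 1768·t ≡ 16 − 695 = -679 (mod 19).
    Reduce coefficients mod 19: 1·t ≡ 5 (mod 19).
    So t ≡ 5 (mod 19).
    Then x = 695 + 1768·5 = 9535, valid modulo lcm(1768, 19) = 33592: x ≡ 9535 (mod 33592).
Verify against each original: 9535 mod 17 = 15, 9535 mod 13 = 6, 9535 mod 8 = 7, 9535 mod 19 = 16.

x ≡ 9535 (mod 33592).


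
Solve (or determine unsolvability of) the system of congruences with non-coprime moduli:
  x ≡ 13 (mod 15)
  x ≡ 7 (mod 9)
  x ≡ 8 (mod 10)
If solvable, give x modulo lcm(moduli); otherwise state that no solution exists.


Moduli 15, 9, 10 are not pairwise coprime, so CRT works modulo lcm(m_i) when all pairwise compatibility conditions hold.
Pairwise compatibility: gcd(m_i, m_j) must divide a_i - a_j for every pair.
Merge one congruence at a time:
  Start: x ≡ 13 (mod 15).
  Combine with x ≡ 7 (mod 9): gcd(15, 9) = 3; 7 - 13 = -6, which IS divisible by 3, so compatible.
    Write x = 13 + 15·t and substitute into x ≡ 7 (mod 9): 15·t ≡ 7 − 13 = -6 (mod 9).
    Divide the congruence (and modulus) by g = 3: 5·t ≡ -2 (mod 3).
    Reduce coefficients mod 3: 2·t ≡ 1 (mod 3).
    The inverse of 2 mod 3 is 2 (since 2·2 = 4 = 1·3 + 1), so t ≡ 2·1 = 2 ≡ 2 (mod 3).
    Then x = 13 + 15·2 = 43, valid modulo lcm(15, 9) = 45: x ≡ 43 (mod 45).
  Combine with x ≡ 8 (mod 10): gcd(45, 10) = 5; 8 - 43 = -35, which IS divisible by 5, so compatible.
    Write x = 43 + 45·t and substitute into x ≡ 8 (mod 10): 45·t ≡ 8 − 43 = -35 (mod 10).
    Divide the congruence (and modulus) by g = 5: 9·t ≡ -7 (mod 2).
    Reduce coefficients mod 2: 1·t ≡ 1 (mod 2).
    So t ≡ 1 (mod 2).
    Then x = 43 + 45·1 = 88, valid modulo lcm(45, 10) = 90: x ≡ 88 (mod 90).
Verify: 88 mod 15 = 13, 88 mod 9 = 7, 88 mod 10 = 8.

x ≡ 88 (mod 90).


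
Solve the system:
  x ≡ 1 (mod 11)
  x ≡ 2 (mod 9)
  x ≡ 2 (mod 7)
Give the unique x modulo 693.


Moduli 11, 9, 7 are pairwise coprime; by CRT there is a unique solution modulo M = 11 · 9 · 7 = 693.
Solve pairwise, accumulating the modulus:
  Start with x ≡ 1 (mod 11).
  Combine with x ≡ 2 (mod 9): since gcd(11, 9) = 1, we get a unique residue mod 99.
    Write x = 1 + 11·t and substitute into x ≡ 2 (mod 9): 11·t ≡ 2 − 1 = 1 (mod 9).
    Reduce coefficients mod 9: 2·t ≡ 1 (mod 9).
    The inverse of 2 mod 9 is 5 (since 2·5 = 10 = 1·9 + 1), so t ≡ 5·1 = 5 ≡ 5 (mod 9).
    Then x = 1 + 11·5 = 56, valid modulo lcm(11, 9) = 99: x ≡ 56 (mod 99).
  Combine with x ≡ 2 (mod 7): since gcd(99, 7) = 1, we get a unique residue mod 693.
    Write x = 56 + 99·t and substitute into x ≡ 2 (mod 7): 99·t ≡ 2 − 56 = -54 (mod 7).
    Reduce coefficients mod 7: 1·t ≡ 2 (mod 7).
    So t ≡ 2 (mod 7).
    Then x = 56 + 99·2 = 254, valid modulo lcm(99, 7) = 693: x ≡ 254 (mod 693).
Verify: 254 mod 11 = 1 ✓, 254 mod 9 = 2 ✓, 254 mod 7 = 2 ✓.

x ≡ 254 (mod 693).


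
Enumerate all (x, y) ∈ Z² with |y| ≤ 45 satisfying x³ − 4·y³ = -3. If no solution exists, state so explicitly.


The equation is x³ - 4y³ = -3. For fixed y, x³ = 4·y³ − 3, so a solution requires the RHS to be a perfect cube.
Strategy: iterate y from -45 to 45, compute RHS = 4·y³ − 3, and check whether it is a (positive or negative) perfect cube.
Check small values of y:
  y = 0: RHS = -3 is not a perfect cube.
  y = 1: RHS = 1 = (1)³ ⇒ x = 1 works.
  y = -1: RHS = -7 is not a perfect cube.
  y = 2: RHS = 29 is not a perfect cube.
  y = -2: RHS = -35 is not a perfect cube.
  y = 3: RHS = 105 is not a perfect cube.
  y = -3: RHS = -111 is not a perfect cube.
Continuing the search up to |y| = 45 finds no further solutions beyond those listed.
Collected solutions: (1, 1).

Solutions (with |y| ≤ 45): (1, 1).


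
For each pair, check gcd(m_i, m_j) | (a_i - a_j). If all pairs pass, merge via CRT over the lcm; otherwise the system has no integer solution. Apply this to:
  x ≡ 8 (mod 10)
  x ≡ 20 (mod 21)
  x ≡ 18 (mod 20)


Moduli 10, 21, 20 are not pairwise coprime, so CRT works modulo lcm(m_i) when all pairwise compatibility conditions hold.
Pairwise compatibility: gcd(m_i, m_j) must divide a_i - a_j for every pair.
Merge one congruence at a time:
  Start: x ≡ 8 (mod 10).
  Combine with x ≡ 20 (mod 21): gcd(10, 21) = 1; 20 - 8 = 12, which IS divisible by 1, so compatible.
    Write x = 8 + 10·t and substitute into x ≡ 20 (mod 21): 10·t ≡ 20 − 8 = 12 (mod 21).
    The inverse of 10 mod 21 is 19 (since 10·19 = 190 = 9·21 + 1), so t ≡ 19·12 = 228 ≡ 18 (mod 21).
    Then x = 8 + 10·18 = 188, valid modulo lcm(10, 21) = 210: x ≡ 188 (mod 210).
  Combine with x ≡ 18 (mod 20): gcd(210, 20) = 10; 18 - 188 = -170, which IS divisible by 10, so compatible.
    Write x = 188 + 210·t and substitute into x ≡ 18 (mod 20): 210·t ≡ 18 − 188 = -170 (mod 20).
    Divide the congruence (and modulus) by g = 10: 21·t ≡ -17 (mod 2).
    Reduce coefficients mod 2: 1·t ≡ 1 (mod 2).
    So t ≡ 1 (mod 2).
    Then x = 188 + 210·1 = 398, valid modulo lcm(210, 20) = 420: x ≡ 398 (mod 420).
Verify: 398 mod 10 = 8, 398 mod 21 = 20, 398 mod 20 = 18.

x ≡ 398 (mod 420).


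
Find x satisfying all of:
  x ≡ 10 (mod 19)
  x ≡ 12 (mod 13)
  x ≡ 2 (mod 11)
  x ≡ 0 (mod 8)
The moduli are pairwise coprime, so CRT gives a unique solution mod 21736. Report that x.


Product of moduli M = 19 · 13 · 11 · 8 = 21736.
Merge one congruence at a time:
  Start: x ≡ 10 (mod 19).
  Combine with x ≡ 12 (mod 13); new modulus lcm = 247.
    Write x = 10 + 19·t and substitute into x ≡ 12 (mod 13): 19·t ≡ 12 − 10 = 2 (mod 13).
    Reduce coefficients mod 13: 6·t ≡ 2 (mod 13).
    The inverse of 6 mod 13 is 11 (since 6·11 = 66 = 5·13 + 1), so t ≡ 11·2 = 22 ≡ 9 (mod 13).
    Then x = 10 + 19·9 = 181, valid modulo lcm(19, 13) = 247: x ≡ 181 (mod 247).
  Combine with x ≡ 2 (mod 11); new modulus lcm = 2717.
    Write x = 181 + 247·t and substitute into x ≡ 2 (mod 11): 247·t ≡ 2 − 181 = -179 (mod 11).
    Reduce coefficients mod 11: 5·t ≡ 8 (mod 11).
    The inverse of 5 mod 11 is 9 (since 5·9 = 45 = 4·11 + 1), so t ≡ 9·8 = 72 ≡ 6 (mod 11).
    Then x = 181 + 247·6 = 1663, valid modulo lcm(247, 11) = 2717: x ≡ 1663 (mod 2717).
  Combine with x ≡ 0 (mod 8); new modulus lcm = 21736.
    Write x = 1663 + 2717·t and substitute into x ≡ 0 (mod 8): 2717·t ≡ 0 − 1663 = -1663 (mod 8).
    Reduce coefficients mod 8: 5·t ≡ 1 (mod 8).
    The inverse of 5 mod 8 is 5 (since 5·5 = 25 = 3·8 + 1), so t ≡ 5·1 = 5 ≡ 5 (mod 8).
    Then x = 1663 + 2717·5 = 15248, valid modulo lcm(2717, 8) = 21736: x ≡ 15248 (mod 21736).
Verify against each original: 15248 mod 19 = 10, 15248 mod 13 = 12, 15248 mod 11 = 2, 15248 mod 8 = 0.

x ≡ 15248 (mod 21736).


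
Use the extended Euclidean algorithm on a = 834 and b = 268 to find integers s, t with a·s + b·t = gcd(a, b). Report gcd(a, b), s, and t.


Euclidean algorithm on (834, 268) — divide until remainder is 0:
  834 = 3 · 268 + 30
  268 = 8 · 30 + 28
  30 = 1 · 28 + 2
  28 = 14 · 2 + 0
gcd(834, 268) = 2.
Track Bezout coefficients alongside the remainders: start with r₀ = 834 = a·1 + b·0 (s = 1, t = 0) and r₁ = 268 = a·0 + b·1 (s = 0, t = 1); each new remainder r_{k+1} = r_{k-1} − q_k·r_k inherits s_{k+1} = s_{k-1} − q_k·s_k, t_{k+1} = t_{k-1} − q_k·t_k, so r_k = a·s_k + b·t_k at every step:
  q = 3: r = 30, s = 1 − 3·0 = 1, t = 0 − 3·1 = -3  (check: 834·1 + 268·(-3) = 30)
  q = 8: r = 28, s = 0 − 8·1 = -8, t = 1 − 8·(-3) = 25  (check: 834·(-8) + 268·25 = 28)
  q = 1: r = 2, s = 1 − 1·(-8) = 9, t = -3 − 1·25 = -28  (check: 834·9 + 268·(-28) = 2)
The row with r = 2 (the gcd) gives the Bezout coefficients s = 9, t = -28.
Result: 834 · (9) + 268 · (-28) = 2.

gcd(834, 268) = 2; s = 9, t = -28 (check: 834·9 + 268·(-28) = 2).


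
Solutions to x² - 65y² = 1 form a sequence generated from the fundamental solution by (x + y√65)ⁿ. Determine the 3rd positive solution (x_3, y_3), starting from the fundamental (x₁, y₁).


Step 1: Find the fundamental solution (x₁, y₁) of x² - 65y² = 1.
  Expand √65 as a continued fraction. a₀ = ⌊√65⌋ = 8; iterate m_{k+1} = d_k·a_k − m_k, d_{k+1} = (65 − m_{k+1}²)/d_k, a_{k+1} = ⌊(a₀ + m_{k+1})/d_{k+1}⌋ (starting m₀ = 0, d₀ = 1), with convergents p_k = a_k·p_{k-1} + p_{k-2}, q_k = a_k·q_{k-1} + q_{k-2} (p₋₁ = 1, q₋₁ = 0):
  k = 0: a₀ = 8; p₀/q₀ = 8/1; p₀² − 65·q₀² = 64 − 65 = -1.
  k = 1: m = 8, d = 1, a = ⌊(8 + 8)/1⌋ = 16; p/q = (16·8 + 1)/(16·1 + 0) = 129/16; p² − 65·q² = 16641 − 16640 = 1.
  The first convergent with p² − 65·q² = 1 gives the fundamental solution (x₁, y₁) = (129, 16).
Step 2: Apply the recurrence (x_{n+1}, y_{n+1}) = (x₁x_n + 65y₁y_n, x₁y_n + y₁x_n) repeatedly.
  From (x_1, y_1) = (129, 16): x_2 = 129·129 + 65·16·16 = 33281; y_2 = 129·16 + 16·129 = 4128.
  From (x_2, y_2) = (33281, 4128): x_3 = 129·33281 + 65·16·4128 = 8586369; y_3 = 129·4128 + 16·33281 = 1065008.
Step 3: Verify x_3² - 65·y_3² = 73725732604161 - 73725732604160 = 1 (should be 1). ✓

(x_1, y_1) = (129, 16); (x_3, y_3) = (8586369, 1065008).


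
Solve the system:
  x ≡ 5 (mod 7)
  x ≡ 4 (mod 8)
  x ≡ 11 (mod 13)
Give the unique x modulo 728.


Moduli 7, 8, 13 are pairwise coprime; by CRT there is a unique solution modulo M = 7 · 8 · 13 = 728.
Solve pairwise, accumulating the modulus:
  Start with x ≡ 5 (mod 7).
  Combine with x ≡ 4 (mod 8): since gcd(7, 8) = 1, we get a unique residue mod 56.
    Write x = 5 + 7·t and substitute into x ≡ 4 (mod 8): 7·t ≡ 4 − 5 = -1 (mod 8).
    Reduce coefficients mod 8: 7·t ≡ 7 (mod 8).
    The inverse of 7 mod 8 is 7 (since 7·7 = 49 = 6·8 + 1), so t ≡ 7·7 = 49 ≡ 1 (mod 8).
    Then x = 5 + 7·1 = 12, valid modulo lcm(7, 8) = 56: x ≡ 12 (mod 56).
  Combine with x ≡ 11 (mod 13): since gcd(56, 13) = 1, we get a unique residue mod 728.
    Write x = 12 + 56·t and substitute into x ≡ 11 (mod 13): 56·t ≡ 11 − 12 = -1 (mod 13).
    Reduce coefficients mod 13: 4·t ≡ 12 (mod 13).
    The inverse of 4 mod 13 is 10 (since 4·10 = 40 = 3·13 + 1), so t ≡ 10·12 = 120 ≡ 3 (mod 13).
    Then x = 12 + 56·3 = 180, valid modulo lcm(56, 13) = 728: x ≡ 180 (mod 728).
Verify: 180 mod 7 = 5 ✓, 180 mod 8 = 4 ✓, 180 mod 13 = 11 ✓.

x ≡ 180 (mod 728).


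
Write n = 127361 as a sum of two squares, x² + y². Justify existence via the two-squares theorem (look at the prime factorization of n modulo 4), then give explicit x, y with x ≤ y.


Step 1: Factor n = 127361 = 13 · 97 · 101.
Step 2: Check the mod-4 condition on each prime factor: 13 ≡ 1 (mod 4), exponent 1; 97 ≡ 1 (mod 4), exponent 1; 101 ≡ 1 (mod 4), exponent 1.
All primes ≡ 3 (mod 4) appear to even exponent (or don't appear), so by the two-squares theorem n IS expressible as a sum of two squares.
Step 3: Build a representation. Here n = 13 · 97 · 101 is a product of primes ≡ 1 (mod 4). Each prime p ≡ 1 (mod 4) is itself a sum of two squares; find a² by testing p − a² for a perfect square:
  13: 13 − 1² = 12, 13 − 2² = 9 = 3² ⇒ 13 = 2² + 3².
  97: 97 − 1² = 96, 97 − 2² = 93, 97 − 3² = 88, 97 − 4² = 81 = 9² ⇒ 97 = 4² + 9².
  101: 101 − 1² = 100 = 10² ⇒ 101 = 1² + 10².
  Combine using the Brahmagupta–Fibonacci identity (a² + b²)(c² + d²) = (ac − bd)² + (ad + bc)² = (ac + bd)² + (ad − bc)²:
  13 · 97 = 1261: from (2² + 3²)(4² + 9²), take (2·4 − 3·9, 2·9 + 3·4) = (8 − 27, 18 + 12) = (-19, 30); dropping signs (only squares matter) gives (19, 30); check 19² + 30² = 361 + 900 = 1261 ✓.
  1261 · 101 = 127361: from (19² + 30²)(1² + 10²), take (19·1 − 30·10, 19·10 + 30·1) = (19 − 300, 190 + 30) = (-281, 220); dropping signs (only squares matter) gives (281, 220); check 281² + 220² = 78961 + 48400 = 127361 ✓.
Step 4: Order so x ≤ y and verify: 220² + 281² = 48400 + 78961 = 127361 = n. ✓

n = 127361 = 220² + 281² (one valid representation with x ≤ y).


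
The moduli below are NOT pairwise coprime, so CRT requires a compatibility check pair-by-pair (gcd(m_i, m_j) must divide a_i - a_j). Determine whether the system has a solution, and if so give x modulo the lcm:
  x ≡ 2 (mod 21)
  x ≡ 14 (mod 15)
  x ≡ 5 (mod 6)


Moduli 21, 15, 6 are not pairwise coprime, so CRT works modulo lcm(m_i) when all pairwise compatibility conditions hold.
Pairwise compatibility: gcd(m_i, m_j) must divide a_i - a_j for every pair.
Merge one congruence at a time:
  Start: x ≡ 2 (mod 21).
  Combine with x ≡ 14 (mod 15): gcd(21, 15) = 3; 14 - 2 = 12, which IS divisible by 3, so compatible.
    Write x = 2 + 21·t and substitute into x ≡ 14 (mod 15): 21·t ≡ 14 − 2 = 12 (mod 15).
    Divide the congruence (and modulus) by g = 3: 7·t ≡ 4 (mod 5).
    Reduce coefficients mod 5: 2·t ≡ 4 (mod 5).
    The inverse of 2 mod 5 is 3 (since 2·3 = 6 = 1·5 + 1), so t ≡ 3·4 = 12 ≡ 2 (mod 5).
    Then x = 2 + 21·2 = 44, valid modulo lcm(21, 15) = 105: x ≡ 44 (mod 105).
  Combine with x ≡ 5 (mod 6): gcd(105, 6) = 3; 5 - 44 = -39, which IS divisible by 3, so compatible.
    Write x = 44 + 105·t and substitute into x ≡ 5 (mod 6): 105·t ≡ 5 − 44 = -39 (mod 6).
    Divide the congruence (and modulus) by g = 3: 35·t ≡ -13 (mod 2).
    Reduce coefficients mod 2: 1·t ≡ 1 (mod 2).
    So t ≡ 1 (mod 2).
    Then x = 44 + 105·1 = 149, valid modulo lcm(105, 6) = 210: x ≡ 149 (mod 210).
Verify: 149 mod 21 = 2, 149 mod 15 = 14, 149 mod 6 = 5.

x ≡ 149 (mod 210).


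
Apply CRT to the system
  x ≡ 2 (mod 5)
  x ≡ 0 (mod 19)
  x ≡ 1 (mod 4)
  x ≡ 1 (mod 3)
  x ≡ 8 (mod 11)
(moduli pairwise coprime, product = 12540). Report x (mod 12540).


Product of moduli M = 5 · 19 · 4 · 3 · 11 = 12540.
Merge one congruence at a time:
  Start: x ≡ 2 (mod 5).
  Combine with x ≡ 0 (mod 19); new modulus lcm = 95.
    Write x = 2 + 5·t and substitute into x ≡ 0 (mod 19): 5·t ≡ 0 − 2 = -2 (mod 19).
    Reduce coefficients mod 19: 5·t ≡ 17 (mod 19).
    The inverse of 5 mod 19 is 4 (since 5·4 = 20 = 1·19 + 1), so t ≡ 4·17 = 68 ≡ 11 (mod 19).
    Then x = 2 + 5·11 = 57, valid modulo lcm(5, 19) = 95: x ≡ 57 (mod 95).
  Combine with x ≡ 1 (mod 4); new modulus lcm = 380.
    Write x = 57 + 95·t and substitute into x ≡ 1 (mod 4): 95·t ≡ 1 − 57 = -56 (mod 4).
    Reduce coefficients mod 4: 3·t ≡ 0 (mod 4).
    The inverse of 3 mod 4 is 3 (since 3·3 = 9 = 2·4 + 1), so t ≡ 3·0 = 0 ≡ 0 (mod 4).
    Then x = 57 + 95·0 = 57, valid modulo lcm(95, 4) = 380: x ≡ 57 (mod 380).
  Combine with x ≡ 1 (mod 3); new modulus lcm = 1140.
    Write x = 57 + 380·t and substitute into x ≡ 1 (mod 3): 380·t ≡ 1 − 57 = -56 (mod 3).
    Reduce coefficients mod 3: 2·t ≡ 1 (mod 3).
    The inverse of 2 mod 3 is 2 (since 2·2 = 4 = 1·3 + 1), so t ≡ 2·1 = 2 ≡ 2 (mod 3).
    Then x = 57 + 380·2 = 817, valid modulo lcm(380, 3) = 1140: x ≡ 817 (mod 1140).
  Combine with x ≡ 8 (mod 11); new modulus lcm = 12540.
    Write x = 817 + 1140·t and substitute into x ≡ 8 (mod 11): 1140·t ≡ 8 − 817 = -809 (mod 11).
    Reduce coefficients mod 11: 7·t ≡ 5 (mod 11).
    The inverse of 7 mod 11 is 8 (since 7·8 = 56 = 5·11 + 1), so t ≡ 8·5 = 40 ≡ 7 (mod 11).
    Then x = 817 + 1140·7 = 8797, valid modulo lcm(1140, 11) = 12540: x ≡ 8797 (mod 12540).
Verify against each original: 8797 mod 5 = 2, 8797 mod 19 = 0, 8797 mod 4 = 1, 8797 mod 3 = 1, 8797 mod 11 = 8.

x ≡ 8797 (mod 12540).


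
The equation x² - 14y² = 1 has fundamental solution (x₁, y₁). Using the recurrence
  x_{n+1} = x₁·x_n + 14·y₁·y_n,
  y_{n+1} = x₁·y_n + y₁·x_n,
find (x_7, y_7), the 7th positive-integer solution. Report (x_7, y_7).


Step 1: Find the fundamental solution (x₁, y₁) of x² - 14y² = 1.
  Expand √14 as a continued fraction. a₀ = ⌊√14⌋ = 3; iterate m_{k+1} = d_k·a_k − m_k, d_{k+1} = (14 − m_{k+1}²)/d_k, a_{k+1} = ⌊(a₀ + m_{k+1})/d_{k+1}⌋ (starting m₀ = 0, d₀ = 1), with convergents p_k = a_k·p_{k-1} + p_{k-2}, q_k = a_k·q_{k-1} + q_{k-2} (p₋₁ = 1, q₋₁ = 0):
  k = 0: a₀ = 3; p₀/q₀ = 3/1; p₀² − 14·q₀² = 9 − 14 = -5.
  k = 1: m = 3, d = 5, a = ⌊(3 + 3)/5⌋ = 1; p/q = (1·3 + 1)/(1·1 + 0) = 4/1; p² − 14·q² = 16 − 14 = 2.
  k = 2: m = 2, d = 2, a = ⌊(3 + 2)/2⌋ = 2; p/q = (2·4 + 3)/(2·1 + 1) = 11/3; p² − 14·q² = 121 − 126 = -5.
  k = 3: m = 2, d = 5, a = ⌊(3 + 2)/5⌋ = 1; p/q = (1·11 + 4)/(1·3 + 1) = 15/4; p² − 14·q² = 225 − 224 = 1.
  The first convergent with p² − 14·q² = 1 gives the fundamental solution (x₁, y₁) = (15, 4).
Step 2: Apply the recurrence (x_{n+1}, y_{n+1}) = (x₁x_n + 14y₁y_n, x₁y_n + y₁x_n) repeatedly.
  From (x_1, y_1) = (15, 4): x_2 = 15·15 + 14·4·4 = 449; y_2 = 15·4 + 4·15 = 120.
  From (x_2, y_2) = (449, 120): x_3 = 15·449 + 14·4·120 = 13455; y_3 = 15·120 + 4·449 = 3596.
  From (x_3, y_3) = (13455, 3596): x_4 = 15·13455 + 14·4·3596 = 403201; y_4 = 15·3596 + 4·13455 = 107760.
  From (x_4, y_4) = (403201, 107760): x_5 = 15·403201 + 14·4·107760 = 12082575; y_5 = 15·107760 + 4·403201 = 3229204.
  From (x_5, y_5) = (12082575, 3229204): x_6 = 15·12082575 + 14·4·3229204 = 362074049; y_6 = 15·3229204 + 4·12082575 = 96768360.
  From (x_6, y_6) = (362074049, 96768360): x_7 = 15·362074049 + 14·4·96768360 = 10850138895; y_7 = 15·96768360 + 4·362074049 = 2899821596.
Step 3: Verify x_7² - 14·y_7² = 117725514040791821025 - 117725514040791821024 = 1 (should be 1). ✓

(x_1, y_1) = (15, 4); (x_7, y_7) = (10850138895, 2899821596).


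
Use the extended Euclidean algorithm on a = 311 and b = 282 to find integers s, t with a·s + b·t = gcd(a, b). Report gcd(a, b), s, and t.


Euclidean algorithm on (311, 282) — divide until remainder is 0:
  311 = 1 · 282 + 29
  282 = 9 · 29 + 21
  29 = 1 · 21 + 8
  21 = 2 · 8 + 5
  8 = 1 · 5 + 3
  5 = 1 · 3 + 2
  3 = 1 · 2 + 1
  2 = 2 · 1 + 0
gcd(311, 282) = 1.
Track Bezout coefficients alongside the remainders: start with r₀ = 311 = a·1 + b·0 (s = 1, t = 0) and r₁ = 282 = a·0 + b·1 (s = 0, t = 1); each new remainder r_{k+1} = r_{k-1} − q_k·r_k inherits s_{k+1} = s_{k-1} − q_k·s_k, t_{k+1} = t_{k-1} − q_k·t_k, so r_k = a·s_k + b·t_k at every step:
  q = 1: r = 29, s = 1 − 1·0 = 1, t = 0 − 1·1 = -1  (check: 311·1 + 282·(-1) = 29)
  q = 9: r = 21, s = 0 − 9·1 = -9, t = 1 − 9·(-1) = 10  (check: 311·(-9) + 282·10 = 21)
  q = 1: r = 8, s = 1 − 1·(-9) = 10, t = -1 − 1·10 = -11  (check: 311·10 + 282·(-11) = 8)
  q = 2: r = 5, s = -9 − 2·10 = -29, t = 10 − 2·(-11) = 32  (check: 311·(-29) + 282·32 = 5)
  q = 1: r = 3, s = 10 − 1·(-29) = 39, t = -11 − 1·32 = -43  (check: 311·39 + 282·(-43) = 3)
  q = 1: r = 2, s = -29 − 1·39 = -68, t = 32 − 1·(-43) = 75  (check: 311·(-68) + 282·75 = 2)
  q = 1: r = 1, s = 39 − 1·(-68) = 107, t = -43 − 1·75 = -118  (check: 311·107 + 282·(-118) = 1)
The row with r = 1 (the gcd) gives the Bezout coefficients s = 107, t = -118.
Result: 311 · (107) + 282 · (-118) = 1.

gcd(311, 282) = 1; s = 107, t = -118 (check: 311·107 + 282·(-118) = 1).


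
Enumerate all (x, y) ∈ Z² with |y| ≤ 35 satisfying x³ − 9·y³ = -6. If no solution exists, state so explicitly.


The equation is x³ - 9y³ = -6. For fixed y, x³ = 9·y³ − 6, so a solution requires the RHS to be a perfect cube.
Strategy: iterate y from -35 to 35, compute RHS = 9·y³ − 6, and check whether it is a (positive or negative) perfect cube.
Check small values of y:
  y = 0: RHS = -6 is not a perfect cube.
  y = 1: RHS = 3 is not a perfect cube.
  y = -1: RHS = -15 is not a perfect cube.
  y = 2: RHS = 66 is not a perfect cube.
  y = -2: RHS = -78 is not a perfect cube.
  y = 3: RHS = 237 is not a perfect cube.
  y = -3: RHS = -249 is not a perfect cube.
Continuing the search up to |y| = 35 finds no solutions either.
No (x, y) in the scanned range satisfies the equation.

No integer solutions with |y| ≤ 35.


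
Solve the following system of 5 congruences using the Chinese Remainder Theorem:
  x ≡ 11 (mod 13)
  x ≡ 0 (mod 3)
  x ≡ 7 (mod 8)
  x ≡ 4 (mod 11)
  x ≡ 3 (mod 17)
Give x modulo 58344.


Product of moduli M = 13 · 3 · 8 · 11 · 17 = 58344.
Merge one congruence at a time:
  Start: x ≡ 11 (mod 13).
  Combine with x ≡ 0 (mod 3); new modulus lcm = 39.
    Write x = 11 + 13·t and substitute into x ≡ 0 (mod 3): 13·t ≡ 0 − 11 = -11 (mod 3).
    Reduce coefficients mod 3: 1·t ≡ 1 (mod 3).
    So t ≡ 1 (mod 3).
    Then x = 11 + 13·1 = 24, valid modulo lcm(13, 3) = 39: x ≡ 24 (mod 39).
  Combine with x ≡ 7 (mod 8); new modulus lcm = 312.
    Write x = 24 + 39·t and substitute into x ≡ 7 (mod 8): 39·t ≡ 7 − 24 = -17 (mod 8).
    Reduce coefficients mod 8: 7·t ≡ 7 (mod 8).
    The inverse of 7 mod 8 is 7 (since 7·7 = 49 = 6·8 + 1), so t ≡ 7·7 = 49 ≡ 1 (mod 8).
    Then x = 24 + 39·1 = 63, valid modulo lcm(39, 8) = 312: x ≡ 63 (mod 312).
  Combine with x ≡ 4 (mod 11); new modulus lcm = 3432.
    Write x = 63 + 312·t and substitute into x ≡ 4 (mod 11): 312·t ≡ 4 − 63 = -59 (mod 11).
    Reduce coefficients mod 11: 4·t ≡ 7 (mod 11).
    The inverse of 4 mod 11 is 3 (since 4·3 = 12 = 1·11 + 1), so t ≡ 3·7 = 21 ≡ 10 (mod 11).
    Then x = 63 + 312·10 = 3183, valid modulo lcm(312, 11) = 3432: x ≡ 3183 (mod 3432).
  Combine with x ≡ 3 (mod 17); new modulus lcm = 58344.
    Write x = 3183 + 3432·t and substitute into x ≡ 3 (mod 17): 3432·t ≡ 3 − 3183 = -3180 (mod 17).
    Reduce coefficients mod 17: 15·t ≡ 16 (mod 17).
    The inverse of 15 mod 17 is 8 (since 15·8 = 120 = 7·17 + 1), so t ≡ 8·16 = 128 ≡ 9 (mod 17).
    Then x = 3183 + 3432·9 = 34071, valid modulo lcm(3432, 17) = 58344: x ≡ 34071 (mod 58344).
Verify against each original: 34071 mod 13 = 11, 34071 mod 3 = 0, 34071 mod 8 = 7, 34071 mod 11 = 4, 34071 mod 17 = 3.

x ≡ 34071 (mod 58344).


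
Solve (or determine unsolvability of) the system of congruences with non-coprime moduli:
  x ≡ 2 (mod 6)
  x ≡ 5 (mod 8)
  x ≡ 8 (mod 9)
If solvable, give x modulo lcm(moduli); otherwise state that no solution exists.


Moduli 6, 8, 9 are not pairwise coprime, so CRT works modulo lcm(m_i) when all pairwise compatibility conditions hold.
Pairwise compatibility: gcd(m_i, m_j) must divide a_i - a_j for every pair.
Merge one congruence at a time:
  Start: x ≡ 2 (mod 6).
  Combine with x ≡ 5 (mod 8): gcd(6, 8) = 2, and 5 - 2 = 3 is NOT divisible by 2.
    ⇒ system is inconsistent (no integer solution).

No solution (the system is inconsistent).


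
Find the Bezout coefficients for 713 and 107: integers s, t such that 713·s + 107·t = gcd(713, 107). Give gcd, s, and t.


Euclidean algorithm on (713, 107) — divide until remainder is 0:
  713 = 6 · 107 + 71
  107 = 1 · 71 + 36
  71 = 1 · 36 + 35
  36 = 1 · 35 + 1
  35 = 35 · 1 + 0
gcd(713, 107) = 1.
Track Bezout coefficients alongside the remainders: start with r₀ = 713 = a·1 + b·0 (s = 1, t = 0) and r₁ = 107 = a·0 + b·1 (s = 0, t = 1); each new remainder r_{k+1} = r_{k-1} − q_k·r_k inherits s_{k+1} = s_{k-1} − q_k·s_k, t_{k+1} = t_{k-1} − q_k·t_k, so r_k = a·s_k + b·t_k at every step:
  q = 6: r = 71, s = 1 − 6·0 = 1, t = 0 − 6·1 = -6  (check: 713·1 + 107·(-6) = 71)
  q = 1: r = 36, s = 0 − 1·1 = -1, t = 1 − 1·(-6) = 7  (check: 713·(-1) + 107·7 = 36)
  q = 1: r = 35, s = 1 − 1·(-1) = 2, t = -6 − 1·7 = -13  (check: 713·2 + 107·(-13) = 35)
  q = 1: r = 1, s = -1 − 1·2 = -3, t = 7 − 1·(-13) = 20  (check: 713·(-3) + 107·20 = 1)
The row with r = 1 (the gcd) gives the Bezout coefficients s = -3, t = 20.
Result: 713 · (-3) + 107 · (20) = 1.

gcd(713, 107) = 1; s = -3, t = 20 (check: 713·(-3) + 107·20 = 1).


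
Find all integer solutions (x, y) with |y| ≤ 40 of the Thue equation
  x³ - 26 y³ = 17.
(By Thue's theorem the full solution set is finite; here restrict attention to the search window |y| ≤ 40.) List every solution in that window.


The equation is x³ - 26y³ = 17. For fixed y, x³ = 26·y³ + 17, so a solution requires the RHS to be a perfect cube.
Strategy: iterate y from -40 to 40, compute RHS = 26·y³ + 17, and check whether it is a (positive or negative) perfect cube.
Check small values of y:
  y = 0: RHS = 17 is not a perfect cube.
  y = 1: RHS = 43 is not a perfect cube.
  y = -1: RHS = -9 is not a perfect cube.
  y = 2: RHS = 225 is not a perfect cube.
  y = -2: RHS = -191 is not a perfect cube.
  y = 3: RHS = 719 is not a perfect cube.
  y = -3: RHS = -685 is not a perfect cube.
Continuing the search up to |y| = 40 finds no solutions either.
No (x, y) in the scanned range satisfies the equation.

No integer solutions with |y| ≤ 40.


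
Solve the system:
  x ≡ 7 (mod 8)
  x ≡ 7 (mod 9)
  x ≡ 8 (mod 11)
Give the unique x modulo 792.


Moduli 8, 9, 11 are pairwise coprime; by CRT there is a unique solution modulo M = 8 · 9 · 11 = 792.
Solve pairwise, accumulating the modulus:
  Start with x ≡ 7 (mod 8).
  Combine with x ≡ 7 (mod 9): since gcd(8, 9) = 1, we get a unique residue mod 72.
    Write x = 7 + 8·t and substitute into x ≡ 7 (mod 9): 8·t ≡ 7 − 7 = 0 (mod 9).
    The inverse of 8 mod 9 is 8 (since 8·8 = 64 = 7·9 + 1), so t ≡ 8·0 = 0 ≡ 0 (mod 9).
    Then x = 7 + 8·0 = 7, valid modulo lcm(8, 9) = 72: x ≡ 7 (mod 72).
  Combine with x ≡ 8 (mod 11): since gcd(72, 11) = 1, we get a unique residue mod 792.
    Write x = 7 + 72·t and substitute into x ≡ 8 (mod 11): 72·t ≡ 8 − 7 = 1 (mod 11).
    Reduce coefficients mod 11: 6·t ≡ 1 (mod 11).
    The inverse of 6 mod 11 is 2 (since 6·2 = 12 = 1·11 + 1), so t ≡ 2·1 = 2 ≡ 2 (mod 11).
    Then x = 7 + 72·2 = 151, valid modulo lcm(72, 11) = 792: x ≡ 151 (mod 792).
Verify: 151 mod 8 = 7 ✓, 151 mod 9 = 7 ✓, 151 mod 11 = 8 ✓.

x ≡ 151 (mod 792).


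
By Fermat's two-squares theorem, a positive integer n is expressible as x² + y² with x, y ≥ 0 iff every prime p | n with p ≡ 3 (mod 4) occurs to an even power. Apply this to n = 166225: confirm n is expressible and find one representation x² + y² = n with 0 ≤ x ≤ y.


Step 1: Factor n = 166225 = 5^2 · 61 · 109.
Step 2: Check the mod-4 condition on each prime factor: 5 ≡ 1 (mod 4), exponent 2; 61 ≡ 1 (mod 4), exponent 1; 109 ≡ 1 (mod 4), exponent 1.
All primes ≡ 3 (mod 4) appear to even exponent (or don't appear), so by the two-squares theorem n IS expressible as a sum of two squares.
Step 3: Build a representation. Group n = k² · m with k = 5 and m = 61 · 109 = 6649 (a product of primes ≡ 1 (mod 4)); a representation of m scales to one of n via (k·x)² + (k·y)² = k²(x² + y²). Each prime p ≡ 1 (mod 4) is itself a sum of two squares; find a² by testing p − a² for a perfect square:
  61: 61 − 1² = 60, 61 − 2² = 57, 61 − 3² = 52, 61 − 4² = 45, 61 − 5² = 36 = 6² ⇒ 61 = 5² + 6².
  109: 109 − 1² = 108, 109 − 2² = 105, 109 − 3² = 100 = 10² ⇒ 109 = 3² + 10².
  Combine using the Brahmagupta–Fibonacci identity (a² + b²)(c² + d²) = (ac − bd)² + (ad + bc)² = (ac + bd)² + (ad − bc)²:
  61 · 109 = 6649: from (5² + 6²)(3² + 10²), take (5·3 − 6·10, 5·10 + 6·3) = (15 − 60, 50 + 18) = (-45, 68); dropping signs (only squares matter) gives (45, 68); check 45² + 68² = 2025 + 4624 = 6649 ✓.
  Scale by k = 5: (5·45, 5·68) = (225, 340).
Step 4: Order so x ≤ y and verify: 225² + 340² = 50625 + 115600 = 166225 = n. ✓

n = 166225 = 225² + 340² (one valid representation with x ≤ y).
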